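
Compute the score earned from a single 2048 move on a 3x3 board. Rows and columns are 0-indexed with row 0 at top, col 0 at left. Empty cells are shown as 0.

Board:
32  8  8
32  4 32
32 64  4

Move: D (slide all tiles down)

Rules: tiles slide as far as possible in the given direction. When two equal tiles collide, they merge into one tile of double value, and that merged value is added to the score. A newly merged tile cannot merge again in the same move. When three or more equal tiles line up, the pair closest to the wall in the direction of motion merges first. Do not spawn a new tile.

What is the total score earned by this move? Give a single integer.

Slide down:
col 0: [32, 32, 32] -> [0, 32, 64]  score +64 (running 64)
col 1: [8, 4, 64] -> [8, 4, 64]  score +0 (running 64)
col 2: [8, 32, 4] -> [8, 32, 4]  score +0 (running 64)
Board after move:
 0  8  8
32  4 32
64 64  4

Answer: 64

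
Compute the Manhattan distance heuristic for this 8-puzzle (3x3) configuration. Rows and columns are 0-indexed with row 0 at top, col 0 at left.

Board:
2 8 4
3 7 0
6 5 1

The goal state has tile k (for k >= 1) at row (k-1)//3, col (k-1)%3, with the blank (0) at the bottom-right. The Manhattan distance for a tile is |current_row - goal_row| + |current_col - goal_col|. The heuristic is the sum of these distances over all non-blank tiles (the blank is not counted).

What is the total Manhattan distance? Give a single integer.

Tile 2: at (0,0), goal (0,1), distance |0-0|+|0-1| = 1
Tile 8: at (0,1), goal (2,1), distance |0-2|+|1-1| = 2
Tile 4: at (0,2), goal (1,0), distance |0-1|+|2-0| = 3
Tile 3: at (1,0), goal (0,2), distance |1-0|+|0-2| = 3
Tile 7: at (1,1), goal (2,0), distance |1-2|+|1-0| = 2
Tile 6: at (2,0), goal (1,2), distance |2-1|+|0-2| = 3
Tile 5: at (2,1), goal (1,1), distance |2-1|+|1-1| = 1
Tile 1: at (2,2), goal (0,0), distance |2-0|+|2-0| = 4
Sum: 1 + 2 + 3 + 3 + 2 + 3 + 1 + 4 = 19

Answer: 19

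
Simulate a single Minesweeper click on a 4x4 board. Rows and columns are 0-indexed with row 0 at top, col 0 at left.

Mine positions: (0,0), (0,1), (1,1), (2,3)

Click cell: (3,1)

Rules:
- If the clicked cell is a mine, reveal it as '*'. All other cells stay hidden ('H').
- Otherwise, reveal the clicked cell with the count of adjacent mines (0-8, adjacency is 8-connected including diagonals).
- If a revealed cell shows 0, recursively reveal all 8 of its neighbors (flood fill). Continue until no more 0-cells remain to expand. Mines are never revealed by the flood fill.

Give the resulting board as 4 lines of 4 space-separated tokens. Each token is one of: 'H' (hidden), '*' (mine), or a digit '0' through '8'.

H H H H
H H H H
1 1 2 H
0 0 1 H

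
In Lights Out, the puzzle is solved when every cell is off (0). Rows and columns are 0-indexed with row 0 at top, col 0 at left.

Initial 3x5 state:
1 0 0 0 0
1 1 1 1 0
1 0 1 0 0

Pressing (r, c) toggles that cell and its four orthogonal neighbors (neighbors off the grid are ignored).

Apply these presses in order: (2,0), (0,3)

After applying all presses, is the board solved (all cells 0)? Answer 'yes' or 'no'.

After press 1 at (2,0):
1 0 0 0 0
0 1 1 1 0
0 1 1 0 0

After press 2 at (0,3):
1 0 1 1 1
0 1 1 0 0
0 1 1 0 0

Lights still on: 8

Answer: no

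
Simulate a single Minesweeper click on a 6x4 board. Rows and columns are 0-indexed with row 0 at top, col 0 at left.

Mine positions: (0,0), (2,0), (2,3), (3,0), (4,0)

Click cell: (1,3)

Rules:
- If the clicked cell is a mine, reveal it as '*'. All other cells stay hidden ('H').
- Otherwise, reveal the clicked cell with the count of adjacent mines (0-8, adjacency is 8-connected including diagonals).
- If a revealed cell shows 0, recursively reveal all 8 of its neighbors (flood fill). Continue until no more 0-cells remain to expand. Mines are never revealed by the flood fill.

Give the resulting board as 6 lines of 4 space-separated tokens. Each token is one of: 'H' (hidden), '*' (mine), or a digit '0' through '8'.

H H H H
H H H 1
H H H H
H H H H
H H H H
H H H H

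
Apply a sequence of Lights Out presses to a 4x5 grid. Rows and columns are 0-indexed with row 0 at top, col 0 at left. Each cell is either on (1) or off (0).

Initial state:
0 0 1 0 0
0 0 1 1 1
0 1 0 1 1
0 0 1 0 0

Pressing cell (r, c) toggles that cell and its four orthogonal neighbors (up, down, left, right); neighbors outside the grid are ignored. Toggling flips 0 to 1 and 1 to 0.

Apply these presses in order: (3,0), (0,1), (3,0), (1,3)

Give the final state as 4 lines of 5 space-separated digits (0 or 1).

After press 1 at (3,0):
0 0 1 0 0
0 0 1 1 1
1 1 0 1 1
1 1 1 0 0

After press 2 at (0,1):
1 1 0 0 0
0 1 1 1 1
1 1 0 1 1
1 1 1 0 0

After press 3 at (3,0):
1 1 0 0 0
0 1 1 1 1
0 1 0 1 1
0 0 1 0 0

After press 4 at (1,3):
1 1 0 1 0
0 1 0 0 0
0 1 0 0 1
0 0 1 0 0

Answer: 1 1 0 1 0
0 1 0 0 0
0 1 0 0 1
0 0 1 0 0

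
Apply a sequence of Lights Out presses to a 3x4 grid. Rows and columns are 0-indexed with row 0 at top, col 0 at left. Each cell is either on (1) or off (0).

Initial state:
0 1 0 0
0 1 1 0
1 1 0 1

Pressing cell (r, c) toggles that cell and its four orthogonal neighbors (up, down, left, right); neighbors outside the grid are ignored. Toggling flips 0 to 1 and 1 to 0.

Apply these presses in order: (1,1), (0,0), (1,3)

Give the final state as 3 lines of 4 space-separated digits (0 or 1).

After press 1 at (1,1):
0 0 0 0
1 0 0 0
1 0 0 1

After press 2 at (0,0):
1 1 0 0
0 0 0 0
1 0 0 1

After press 3 at (1,3):
1 1 0 1
0 0 1 1
1 0 0 0

Answer: 1 1 0 1
0 0 1 1
1 0 0 0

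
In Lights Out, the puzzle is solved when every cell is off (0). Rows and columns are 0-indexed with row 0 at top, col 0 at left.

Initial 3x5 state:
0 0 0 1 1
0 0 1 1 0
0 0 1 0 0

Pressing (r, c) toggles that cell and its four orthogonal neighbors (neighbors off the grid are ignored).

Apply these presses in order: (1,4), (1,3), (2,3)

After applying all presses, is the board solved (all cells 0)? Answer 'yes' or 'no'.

Answer: yes

Derivation:
After press 1 at (1,4):
0 0 0 1 0
0 0 1 0 1
0 0 1 0 1

After press 2 at (1,3):
0 0 0 0 0
0 0 0 1 0
0 0 1 1 1

After press 3 at (2,3):
0 0 0 0 0
0 0 0 0 0
0 0 0 0 0

Lights still on: 0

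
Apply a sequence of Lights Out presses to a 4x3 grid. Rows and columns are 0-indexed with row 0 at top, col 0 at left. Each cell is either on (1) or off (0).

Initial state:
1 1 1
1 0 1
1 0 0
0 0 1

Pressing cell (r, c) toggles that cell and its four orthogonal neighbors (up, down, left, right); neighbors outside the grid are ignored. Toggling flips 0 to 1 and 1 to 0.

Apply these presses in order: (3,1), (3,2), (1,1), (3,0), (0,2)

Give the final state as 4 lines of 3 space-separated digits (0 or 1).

Answer: 1 1 0
0 1 1
0 0 1
0 1 1

Derivation:
After press 1 at (3,1):
1 1 1
1 0 1
1 1 0
1 1 0

After press 2 at (3,2):
1 1 1
1 0 1
1 1 1
1 0 1

After press 3 at (1,1):
1 0 1
0 1 0
1 0 1
1 0 1

After press 4 at (3,0):
1 0 1
0 1 0
0 0 1
0 1 1

After press 5 at (0,2):
1 1 0
0 1 1
0 0 1
0 1 1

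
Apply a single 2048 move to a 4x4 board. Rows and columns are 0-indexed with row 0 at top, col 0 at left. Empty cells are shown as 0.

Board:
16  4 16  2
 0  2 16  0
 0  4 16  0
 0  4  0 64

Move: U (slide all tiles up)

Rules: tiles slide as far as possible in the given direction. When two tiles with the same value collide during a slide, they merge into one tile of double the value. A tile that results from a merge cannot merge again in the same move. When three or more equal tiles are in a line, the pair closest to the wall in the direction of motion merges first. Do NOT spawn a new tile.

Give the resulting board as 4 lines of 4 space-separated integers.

Slide up:
col 0: [16, 0, 0, 0] -> [16, 0, 0, 0]
col 1: [4, 2, 4, 4] -> [4, 2, 8, 0]
col 2: [16, 16, 16, 0] -> [32, 16, 0, 0]
col 3: [2, 0, 0, 64] -> [2, 64, 0, 0]

Answer: 16  4 32  2
 0  2 16 64
 0  8  0  0
 0  0  0  0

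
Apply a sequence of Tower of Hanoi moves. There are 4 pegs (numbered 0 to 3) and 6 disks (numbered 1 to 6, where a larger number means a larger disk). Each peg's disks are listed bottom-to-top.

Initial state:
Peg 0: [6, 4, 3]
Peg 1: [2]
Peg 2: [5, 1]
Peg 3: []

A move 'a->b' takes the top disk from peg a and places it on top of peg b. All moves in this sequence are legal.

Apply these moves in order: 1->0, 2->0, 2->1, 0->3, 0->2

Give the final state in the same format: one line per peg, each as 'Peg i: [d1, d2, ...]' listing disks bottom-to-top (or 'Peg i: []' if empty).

Answer: Peg 0: [6, 4, 3]
Peg 1: [5]
Peg 2: [2]
Peg 3: [1]

Derivation:
After move 1 (1->0):
Peg 0: [6, 4, 3, 2]
Peg 1: []
Peg 2: [5, 1]
Peg 3: []

After move 2 (2->0):
Peg 0: [6, 4, 3, 2, 1]
Peg 1: []
Peg 2: [5]
Peg 3: []

After move 3 (2->1):
Peg 0: [6, 4, 3, 2, 1]
Peg 1: [5]
Peg 2: []
Peg 3: []

After move 4 (0->3):
Peg 0: [6, 4, 3, 2]
Peg 1: [5]
Peg 2: []
Peg 3: [1]

After move 5 (0->2):
Peg 0: [6, 4, 3]
Peg 1: [5]
Peg 2: [2]
Peg 3: [1]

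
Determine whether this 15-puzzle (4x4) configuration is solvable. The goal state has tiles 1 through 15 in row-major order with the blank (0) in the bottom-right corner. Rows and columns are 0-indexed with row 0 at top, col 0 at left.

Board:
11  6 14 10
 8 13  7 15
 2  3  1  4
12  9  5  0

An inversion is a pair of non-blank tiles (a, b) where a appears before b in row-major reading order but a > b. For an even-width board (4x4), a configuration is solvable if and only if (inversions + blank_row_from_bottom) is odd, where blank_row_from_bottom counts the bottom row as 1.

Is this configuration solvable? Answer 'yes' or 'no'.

Answer: no

Derivation:
Inversions: 65
Blank is in row 3 (0-indexed from top), which is row 1 counting from the bottom (bottom = 1).
65 + 1 = 66, which is even, so the puzzle is not solvable.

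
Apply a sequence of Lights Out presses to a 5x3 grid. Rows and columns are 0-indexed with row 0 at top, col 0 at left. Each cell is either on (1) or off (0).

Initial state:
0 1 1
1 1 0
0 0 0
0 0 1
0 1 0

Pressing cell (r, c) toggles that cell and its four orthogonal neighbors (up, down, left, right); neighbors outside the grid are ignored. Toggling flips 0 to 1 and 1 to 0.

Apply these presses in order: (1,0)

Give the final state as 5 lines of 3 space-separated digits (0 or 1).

Answer: 1 1 1
0 0 0
1 0 0
0 0 1
0 1 0

Derivation:
After press 1 at (1,0):
1 1 1
0 0 0
1 0 0
0 0 1
0 1 0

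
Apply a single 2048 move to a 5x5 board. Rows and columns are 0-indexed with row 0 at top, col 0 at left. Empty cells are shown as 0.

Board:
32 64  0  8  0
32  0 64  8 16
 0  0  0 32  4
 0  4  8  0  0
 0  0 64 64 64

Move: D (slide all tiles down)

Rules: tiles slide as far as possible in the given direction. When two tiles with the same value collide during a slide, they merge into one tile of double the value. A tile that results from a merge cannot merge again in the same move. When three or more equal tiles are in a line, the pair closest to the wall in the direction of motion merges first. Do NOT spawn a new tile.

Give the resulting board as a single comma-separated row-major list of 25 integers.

Answer: 0, 0, 0, 0, 0, 0, 0, 0, 0, 0, 0, 0, 64, 16, 16, 0, 64, 8, 32, 4, 64, 4, 64, 64, 64

Derivation:
Slide down:
col 0: [32, 32, 0, 0, 0] -> [0, 0, 0, 0, 64]
col 1: [64, 0, 0, 4, 0] -> [0, 0, 0, 64, 4]
col 2: [0, 64, 0, 8, 64] -> [0, 0, 64, 8, 64]
col 3: [8, 8, 32, 0, 64] -> [0, 0, 16, 32, 64]
col 4: [0, 16, 4, 0, 64] -> [0, 0, 16, 4, 64]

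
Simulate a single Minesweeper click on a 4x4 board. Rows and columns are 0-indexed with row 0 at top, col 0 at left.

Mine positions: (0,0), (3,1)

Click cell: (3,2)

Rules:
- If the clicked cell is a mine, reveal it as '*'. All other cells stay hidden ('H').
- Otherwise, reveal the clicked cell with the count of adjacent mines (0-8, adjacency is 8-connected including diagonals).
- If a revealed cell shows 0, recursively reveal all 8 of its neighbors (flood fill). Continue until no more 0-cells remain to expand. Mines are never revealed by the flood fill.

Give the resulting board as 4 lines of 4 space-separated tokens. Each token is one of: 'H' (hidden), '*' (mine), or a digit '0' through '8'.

H H H H
H H H H
H H H H
H H 1 H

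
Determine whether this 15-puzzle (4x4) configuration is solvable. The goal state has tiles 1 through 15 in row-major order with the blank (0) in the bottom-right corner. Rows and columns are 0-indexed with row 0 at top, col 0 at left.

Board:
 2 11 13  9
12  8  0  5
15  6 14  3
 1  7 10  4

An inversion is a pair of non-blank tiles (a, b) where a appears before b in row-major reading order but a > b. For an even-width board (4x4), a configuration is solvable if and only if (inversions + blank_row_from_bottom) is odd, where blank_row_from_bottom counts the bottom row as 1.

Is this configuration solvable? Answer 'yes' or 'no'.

Answer: yes

Derivation:
Inversions: 62
Blank is in row 1 (0-indexed from top), which is row 3 counting from the bottom (bottom = 1).
62 + 3 = 65, which is odd, so the puzzle is solvable.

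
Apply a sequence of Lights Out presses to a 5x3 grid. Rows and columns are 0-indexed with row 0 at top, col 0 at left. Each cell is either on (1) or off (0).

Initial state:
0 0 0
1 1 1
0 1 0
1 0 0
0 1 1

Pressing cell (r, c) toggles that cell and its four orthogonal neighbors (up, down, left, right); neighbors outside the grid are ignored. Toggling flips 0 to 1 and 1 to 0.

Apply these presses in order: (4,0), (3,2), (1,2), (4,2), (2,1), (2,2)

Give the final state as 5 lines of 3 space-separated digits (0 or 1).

After press 1 at (4,0):
0 0 0
1 1 1
0 1 0
0 0 0
1 0 1

After press 2 at (3,2):
0 0 0
1 1 1
0 1 1
0 1 1
1 0 0

After press 3 at (1,2):
0 0 1
1 0 0
0 1 0
0 1 1
1 0 0

After press 4 at (4,2):
0 0 1
1 0 0
0 1 0
0 1 0
1 1 1

After press 5 at (2,1):
0 0 1
1 1 0
1 0 1
0 0 0
1 1 1

After press 6 at (2,2):
0 0 1
1 1 1
1 1 0
0 0 1
1 1 1

Answer: 0 0 1
1 1 1
1 1 0
0 0 1
1 1 1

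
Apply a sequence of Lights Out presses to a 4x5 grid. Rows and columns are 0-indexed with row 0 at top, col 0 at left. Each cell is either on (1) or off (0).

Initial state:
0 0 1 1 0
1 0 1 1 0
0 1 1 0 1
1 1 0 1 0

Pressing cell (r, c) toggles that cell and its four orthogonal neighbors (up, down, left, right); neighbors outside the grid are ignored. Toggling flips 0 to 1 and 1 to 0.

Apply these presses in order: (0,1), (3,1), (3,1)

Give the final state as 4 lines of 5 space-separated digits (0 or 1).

Answer: 1 1 0 1 0
1 1 1 1 0
0 1 1 0 1
1 1 0 1 0

Derivation:
After press 1 at (0,1):
1 1 0 1 0
1 1 1 1 0
0 1 1 0 1
1 1 0 1 0

After press 2 at (3,1):
1 1 0 1 0
1 1 1 1 0
0 0 1 0 1
0 0 1 1 0

After press 3 at (3,1):
1 1 0 1 0
1 1 1 1 0
0 1 1 0 1
1 1 0 1 0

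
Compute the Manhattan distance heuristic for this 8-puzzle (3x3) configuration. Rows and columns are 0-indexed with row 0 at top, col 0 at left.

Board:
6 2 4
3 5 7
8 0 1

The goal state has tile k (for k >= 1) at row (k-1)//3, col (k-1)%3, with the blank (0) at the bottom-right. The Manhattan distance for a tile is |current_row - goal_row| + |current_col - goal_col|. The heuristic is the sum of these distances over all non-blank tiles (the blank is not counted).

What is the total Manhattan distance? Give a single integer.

Answer: 17

Derivation:
Tile 6: (0,0)->(1,2) = 3
Tile 2: (0,1)->(0,1) = 0
Tile 4: (0,2)->(1,0) = 3
Tile 3: (1,0)->(0,2) = 3
Tile 5: (1,1)->(1,1) = 0
Tile 7: (1,2)->(2,0) = 3
Tile 8: (2,0)->(2,1) = 1
Tile 1: (2,2)->(0,0) = 4
Sum: 3 + 0 + 3 + 3 + 0 + 3 + 1 + 4 = 17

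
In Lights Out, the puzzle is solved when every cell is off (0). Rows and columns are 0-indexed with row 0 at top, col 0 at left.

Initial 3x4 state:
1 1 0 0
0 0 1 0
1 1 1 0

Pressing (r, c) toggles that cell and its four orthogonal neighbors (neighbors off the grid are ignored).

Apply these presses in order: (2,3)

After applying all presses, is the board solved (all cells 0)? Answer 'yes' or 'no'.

After press 1 at (2,3):
1 1 0 0
0 0 1 1
1 1 0 1

Lights still on: 7

Answer: no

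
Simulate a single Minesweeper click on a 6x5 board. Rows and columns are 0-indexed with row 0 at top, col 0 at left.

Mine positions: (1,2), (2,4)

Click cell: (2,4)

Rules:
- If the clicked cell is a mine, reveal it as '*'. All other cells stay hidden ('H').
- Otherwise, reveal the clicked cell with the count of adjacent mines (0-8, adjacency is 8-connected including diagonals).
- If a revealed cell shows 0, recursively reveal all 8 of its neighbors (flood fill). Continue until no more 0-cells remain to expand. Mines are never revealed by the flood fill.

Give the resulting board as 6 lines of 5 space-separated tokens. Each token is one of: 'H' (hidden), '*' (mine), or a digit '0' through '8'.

H H H H H
H H H H H
H H H H *
H H H H H
H H H H H
H H H H H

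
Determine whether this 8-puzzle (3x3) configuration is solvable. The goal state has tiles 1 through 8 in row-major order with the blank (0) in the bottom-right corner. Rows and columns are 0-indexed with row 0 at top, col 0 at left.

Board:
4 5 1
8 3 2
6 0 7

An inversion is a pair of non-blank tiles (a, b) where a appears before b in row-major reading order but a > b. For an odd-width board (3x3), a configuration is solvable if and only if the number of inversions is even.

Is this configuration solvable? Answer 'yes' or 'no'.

Answer: no

Derivation:
Inversions (pairs i<j in row-major order where tile[i] > tile[j] > 0): 11
11 is odd, so the puzzle is not solvable.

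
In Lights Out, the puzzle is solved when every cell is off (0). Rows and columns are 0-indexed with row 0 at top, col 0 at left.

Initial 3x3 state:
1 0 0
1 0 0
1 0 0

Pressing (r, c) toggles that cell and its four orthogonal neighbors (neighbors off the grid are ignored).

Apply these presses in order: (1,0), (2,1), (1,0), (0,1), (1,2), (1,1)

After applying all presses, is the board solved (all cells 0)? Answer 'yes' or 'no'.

After press 1 at (1,0):
0 0 0
0 1 0
0 0 0

After press 2 at (2,1):
0 0 0
0 0 0
1 1 1

After press 3 at (1,0):
1 0 0
1 1 0
0 1 1

After press 4 at (0,1):
0 1 1
1 0 0
0 1 1

After press 5 at (1,2):
0 1 0
1 1 1
0 1 0

After press 6 at (1,1):
0 0 0
0 0 0
0 0 0

Lights still on: 0

Answer: yes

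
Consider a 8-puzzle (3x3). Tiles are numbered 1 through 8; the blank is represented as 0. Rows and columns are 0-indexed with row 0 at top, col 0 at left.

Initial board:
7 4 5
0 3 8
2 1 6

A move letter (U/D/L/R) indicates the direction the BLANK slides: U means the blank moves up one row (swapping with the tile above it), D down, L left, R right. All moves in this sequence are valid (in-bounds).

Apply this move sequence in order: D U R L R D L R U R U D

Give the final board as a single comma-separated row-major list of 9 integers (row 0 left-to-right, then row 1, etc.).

Answer: 7, 4, 5, 3, 8, 0, 2, 1, 6

Derivation:
After move 1 (D):
7 4 5
2 3 8
0 1 6

After move 2 (U):
7 4 5
0 3 8
2 1 6

After move 3 (R):
7 4 5
3 0 8
2 1 6

After move 4 (L):
7 4 5
0 3 8
2 1 6

After move 5 (R):
7 4 5
3 0 8
2 1 6

After move 6 (D):
7 4 5
3 1 8
2 0 6

After move 7 (L):
7 4 5
3 1 8
0 2 6

After move 8 (R):
7 4 5
3 1 8
2 0 6

After move 9 (U):
7 4 5
3 0 8
2 1 6

After move 10 (R):
7 4 5
3 8 0
2 1 6

After move 11 (U):
7 4 0
3 8 5
2 1 6

After move 12 (D):
7 4 5
3 8 0
2 1 6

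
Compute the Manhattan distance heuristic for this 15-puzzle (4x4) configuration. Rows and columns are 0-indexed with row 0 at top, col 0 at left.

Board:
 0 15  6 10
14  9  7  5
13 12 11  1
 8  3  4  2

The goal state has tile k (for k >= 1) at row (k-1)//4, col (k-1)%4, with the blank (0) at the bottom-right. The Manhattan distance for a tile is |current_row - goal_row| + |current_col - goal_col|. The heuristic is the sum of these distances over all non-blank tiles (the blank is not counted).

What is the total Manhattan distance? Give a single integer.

Tile 15: at (0,1), goal (3,2), distance |0-3|+|1-2| = 4
Tile 6: at (0,2), goal (1,1), distance |0-1|+|2-1| = 2
Tile 10: at (0,3), goal (2,1), distance |0-2|+|3-1| = 4
Tile 14: at (1,0), goal (3,1), distance |1-3|+|0-1| = 3
Tile 9: at (1,1), goal (2,0), distance |1-2|+|1-0| = 2
Tile 7: at (1,2), goal (1,2), distance |1-1|+|2-2| = 0
Tile 5: at (1,3), goal (1,0), distance |1-1|+|3-0| = 3
Tile 13: at (2,0), goal (3,0), distance |2-3|+|0-0| = 1
Tile 12: at (2,1), goal (2,3), distance |2-2|+|1-3| = 2
Tile 11: at (2,2), goal (2,2), distance |2-2|+|2-2| = 0
Tile 1: at (2,3), goal (0,0), distance |2-0|+|3-0| = 5
Tile 8: at (3,0), goal (1,3), distance |3-1|+|0-3| = 5
Tile 3: at (3,1), goal (0,2), distance |3-0|+|1-2| = 4
Tile 4: at (3,2), goal (0,3), distance |3-0|+|2-3| = 4
Tile 2: at (3,3), goal (0,1), distance |3-0|+|3-1| = 5
Sum: 4 + 2 + 4 + 3 + 2 + 0 + 3 + 1 + 2 + 0 + 5 + 5 + 4 + 4 + 5 = 44

Answer: 44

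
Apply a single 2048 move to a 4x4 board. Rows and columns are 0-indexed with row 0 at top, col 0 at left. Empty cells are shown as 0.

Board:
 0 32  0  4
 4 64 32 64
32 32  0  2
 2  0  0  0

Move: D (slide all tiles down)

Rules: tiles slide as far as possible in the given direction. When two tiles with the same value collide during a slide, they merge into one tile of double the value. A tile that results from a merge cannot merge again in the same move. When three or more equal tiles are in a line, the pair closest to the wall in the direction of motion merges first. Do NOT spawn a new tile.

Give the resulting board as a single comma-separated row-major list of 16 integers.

Slide down:
col 0: [0, 4, 32, 2] -> [0, 4, 32, 2]
col 1: [32, 64, 32, 0] -> [0, 32, 64, 32]
col 2: [0, 32, 0, 0] -> [0, 0, 0, 32]
col 3: [4, 64, 2, 0] -> [0, 4, 64, 2]

Answer: 0, 0, 0, 0, 4, 32, 0, 4, 32, 64, 0, 64, 2, 32, 32, 2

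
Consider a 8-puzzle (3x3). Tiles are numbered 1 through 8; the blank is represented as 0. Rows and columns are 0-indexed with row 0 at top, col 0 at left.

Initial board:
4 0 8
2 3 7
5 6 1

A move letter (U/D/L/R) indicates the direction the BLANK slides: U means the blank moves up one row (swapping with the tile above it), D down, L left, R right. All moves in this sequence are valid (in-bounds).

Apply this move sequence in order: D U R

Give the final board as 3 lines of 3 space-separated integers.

After move 1 (D):
4 3 8
2 0 7
5 6 1

After move 2 (U):
4 0 8
2 3 7
5 6 1

After move 3 (R):
4 8 0
2 3 7
5 6 1

Answer: 4 8 0
2 3 7
5 6 1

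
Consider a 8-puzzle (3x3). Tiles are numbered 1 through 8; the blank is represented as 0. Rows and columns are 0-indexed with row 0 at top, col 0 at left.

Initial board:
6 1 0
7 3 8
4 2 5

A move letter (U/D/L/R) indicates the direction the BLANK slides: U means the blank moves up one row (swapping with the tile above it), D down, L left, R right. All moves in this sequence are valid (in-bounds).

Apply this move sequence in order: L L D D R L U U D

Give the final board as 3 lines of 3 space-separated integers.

Answer: 7 6 1
0 3 8
4 2 5

Derivation:
After move 1 (L):
6 0 1
7 3 8
4 2 5

After move 2 (L):
0 6 1
7 3 8
4 2 5

After move 3 (D):
7 6 1
0 3 8
4 2 5

After move 4 (D):
7 6 1
4 3 8
0 2 5

After move 5 (R):
7 6 1
4 3 8
2 0 5

After move 6 (L):
7 6 1
4 3 8
0 2 5

After move 7 (U):
7 6 1
0 3 8
4 2 5

After move 8 (U):
0 6 1
7 3 8
4 2 5

After move 9 (D):
7 6 1
0 3 8
4 2 5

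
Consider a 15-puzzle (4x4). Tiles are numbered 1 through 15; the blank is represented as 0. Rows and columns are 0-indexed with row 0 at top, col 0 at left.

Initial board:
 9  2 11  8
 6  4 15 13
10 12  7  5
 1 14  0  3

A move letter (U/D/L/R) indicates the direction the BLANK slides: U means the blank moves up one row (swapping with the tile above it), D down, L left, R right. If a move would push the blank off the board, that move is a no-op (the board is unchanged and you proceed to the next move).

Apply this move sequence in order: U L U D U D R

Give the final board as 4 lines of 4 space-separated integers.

Answer:  9  2 11  8
 6  4 15 13
10 12  0  5
 1 14  7  3

Derivation:
After move 1 (U):
 9  2 11  8
 6  4 15 13
10 12  0  5
 1 14  7  3

After move 2 (L):
 9  2 11  8
 6  4 15 13
10  0 12  5
 1 14  7  3

After move 3 (U):
 9  2 11  8
 6  0 15 13
10  4 12  5
 1 14  7  3

After move 4 (D):
 9  2 11  8
 6  4 15 13
10  0 12  5
 1 14  7  3

After move 5 (U):
 9  2 11  8
 6  0 15 13
10  4 12  5
 1 14  7  3

After move 6 (D):
 9  2 11  8
 6  4 15 13
10  0 12  5
 1 14  7  3

After move 7 (R):
 9  2 11  8
 6  4 15 13
10 12  0  5
 1 14  7  3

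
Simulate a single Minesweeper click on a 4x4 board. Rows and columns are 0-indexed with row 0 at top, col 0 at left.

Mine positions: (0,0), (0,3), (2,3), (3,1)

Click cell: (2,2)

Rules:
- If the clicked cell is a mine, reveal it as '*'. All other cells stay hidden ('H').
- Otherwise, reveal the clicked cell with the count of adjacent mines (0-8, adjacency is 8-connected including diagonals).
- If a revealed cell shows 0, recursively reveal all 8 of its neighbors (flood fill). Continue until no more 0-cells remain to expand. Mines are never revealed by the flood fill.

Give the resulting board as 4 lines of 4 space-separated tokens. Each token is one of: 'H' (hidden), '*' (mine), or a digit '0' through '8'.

H H H H
H H H H
H H 2 H
H H H H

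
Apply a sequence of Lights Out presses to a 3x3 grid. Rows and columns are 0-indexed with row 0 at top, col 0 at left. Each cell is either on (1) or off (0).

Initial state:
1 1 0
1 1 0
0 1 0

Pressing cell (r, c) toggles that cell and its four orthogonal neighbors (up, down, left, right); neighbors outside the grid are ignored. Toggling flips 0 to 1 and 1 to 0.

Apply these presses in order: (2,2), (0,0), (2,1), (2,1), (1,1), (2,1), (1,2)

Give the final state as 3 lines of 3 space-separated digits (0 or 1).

Answer: 0 1 1
1 0 1
1 0 1

Derivation:
After press 1 at (2,2):
1 1 0
1 1 1
0 0 1

After press 2 at (0,0):
0 0 0
0 1 1
0 0 1

After press 3 at (2,1):
0 0 0
0 0 1
1 1 0

After press 4 at (2,1):
0 0 0
0 1 1
0 0 1

After press 5 at (1,1):
0 1 0
1 0 0
0 1 1

After press 6 at (2,1):
0 1 0
1 1 0
1 0 0

After press 7 at (1,2):
0 1 1
1 0 1
1 0 1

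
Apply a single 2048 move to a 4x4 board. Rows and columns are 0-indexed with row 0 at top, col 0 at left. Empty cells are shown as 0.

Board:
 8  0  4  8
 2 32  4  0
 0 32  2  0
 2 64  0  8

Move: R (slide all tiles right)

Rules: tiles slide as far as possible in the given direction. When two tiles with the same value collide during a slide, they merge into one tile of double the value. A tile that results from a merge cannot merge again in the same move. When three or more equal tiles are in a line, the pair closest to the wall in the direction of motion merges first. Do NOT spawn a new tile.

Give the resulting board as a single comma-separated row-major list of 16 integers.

Answer: 0, 8, 4, 8, 0, 2, 32, 4, 0, 0, 32, 2, 0, 2, 64, 8

Derivation:
Slide right:
row 0: [8, 0, 4, 8] -> [0, 8, 4, 8]
row 1: [2, 32, 4, 0] -> [0, 2, 32, 4]
row 2: [0, 32, 2, 0] -> [0, 0, 32, 2]
row 3: [2, 64, 0, 8] -> [0, 2, 64, 8]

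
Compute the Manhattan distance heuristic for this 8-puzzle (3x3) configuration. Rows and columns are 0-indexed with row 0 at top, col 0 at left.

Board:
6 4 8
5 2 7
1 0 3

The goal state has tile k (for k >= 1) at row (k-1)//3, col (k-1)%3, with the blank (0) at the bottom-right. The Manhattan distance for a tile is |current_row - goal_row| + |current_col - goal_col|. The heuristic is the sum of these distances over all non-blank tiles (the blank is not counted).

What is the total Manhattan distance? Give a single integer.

Tile 6: (0,0)->(1,2) = 3
Tile 4: (0,1)->(1,0) = 2
Tile 8: (0,2)->(2,1) = 3
Tile 5: (1,0)->(1,1) = 1
Tile 2: (1,1)->(0,1) = 1
Tile 7: (1,2)->(2,0) = 3
Tile 1: (2,0)->(0,0) = 2
Tile 3: (2,2)->(0,2) = 2
Sum: 3 + 2 + 3 + 1 + 1 + 3 + 2 + 2 = 17

Answer: 17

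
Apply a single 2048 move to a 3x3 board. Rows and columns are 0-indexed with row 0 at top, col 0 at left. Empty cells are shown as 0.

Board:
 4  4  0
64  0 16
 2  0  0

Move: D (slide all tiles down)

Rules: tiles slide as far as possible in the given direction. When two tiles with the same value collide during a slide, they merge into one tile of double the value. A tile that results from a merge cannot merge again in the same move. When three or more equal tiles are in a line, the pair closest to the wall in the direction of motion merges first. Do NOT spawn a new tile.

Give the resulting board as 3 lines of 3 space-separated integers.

Answer:  4  0  0
64  0  0
 2  4 16

Derivation:
Slide down:
col 0: [4, 64, 2] -> [4, 64, 2]
col 1: [4, 0, 0] -> [0, 0, 4]
col 2: [0, 16, 0] -> [0, 0, 16]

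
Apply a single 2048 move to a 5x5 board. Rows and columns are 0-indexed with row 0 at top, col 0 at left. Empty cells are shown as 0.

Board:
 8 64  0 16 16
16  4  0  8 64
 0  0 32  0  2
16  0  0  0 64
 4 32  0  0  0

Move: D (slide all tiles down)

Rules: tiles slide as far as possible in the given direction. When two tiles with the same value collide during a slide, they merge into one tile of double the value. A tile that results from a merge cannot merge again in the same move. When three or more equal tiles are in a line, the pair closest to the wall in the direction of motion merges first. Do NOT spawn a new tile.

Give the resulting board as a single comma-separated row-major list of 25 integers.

Slide down:
col 0: [8, 16, 0, 16, 4] -> [0, 0, 8, 32, 4]
col 1: [64, 4, 0, 0, 32] -> [0, 0, 64, 4, 32]
col 2: [0, 0, 32, 0, 0] -> [0, 0, 0, 0, 32]
col 3: [16, 8, 0, 0, 0] -> [0, 0, 0, 16, 8]
col 4: [16, 64, 2, 64, 0] -> [0, 16, 64, 2, 64]

Answer: 0, 0, 0, 0, 0, 0, 0, 0, 0, 16, 8, 64, 0, 0, 64, 32, 4, 0, 16, 2, 4, 32, 32, 8, 64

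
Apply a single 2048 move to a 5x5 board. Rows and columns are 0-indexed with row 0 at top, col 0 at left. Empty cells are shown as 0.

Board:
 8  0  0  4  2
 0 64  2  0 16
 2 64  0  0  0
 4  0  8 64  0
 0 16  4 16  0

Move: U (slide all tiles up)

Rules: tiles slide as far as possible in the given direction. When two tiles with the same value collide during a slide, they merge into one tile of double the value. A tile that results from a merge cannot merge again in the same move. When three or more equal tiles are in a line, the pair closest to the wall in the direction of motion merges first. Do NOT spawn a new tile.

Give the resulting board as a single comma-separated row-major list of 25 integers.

Slide up:
col 0: [8, 0, 2, 4, 0] -> [8, 2, 4, 0, 0]
col 1: [0, 64, 64, 0, 16] -> [128, 16, 0, 0, 0]
col 2: [0, 2, 0, 8, 4] -> [2, 8, 4, 0, 0]
col 3: [4, 0, 0, 64, 16] -> [4, 64, 16, 0, 0]
col 4: [2, 16, 0, 0, 0] -> [2, 16, 0, 0, 0]

Answer: 8, 128, 2, 4, 2, 2, 16, 8, 64, 16, 4, 0, 4, 16, 0, 0, 0, 0, 0, 0, 0, 0, 0, 0, 0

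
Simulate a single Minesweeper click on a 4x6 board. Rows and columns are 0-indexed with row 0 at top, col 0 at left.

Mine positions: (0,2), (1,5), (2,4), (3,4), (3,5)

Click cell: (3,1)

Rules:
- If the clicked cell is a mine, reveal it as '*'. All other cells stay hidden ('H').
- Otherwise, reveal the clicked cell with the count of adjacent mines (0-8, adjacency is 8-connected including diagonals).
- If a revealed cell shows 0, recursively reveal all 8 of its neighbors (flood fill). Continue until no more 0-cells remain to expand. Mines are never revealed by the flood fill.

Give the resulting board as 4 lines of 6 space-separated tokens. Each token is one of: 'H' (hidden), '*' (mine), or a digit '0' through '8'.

0 1 H H H H
0 1 1 2 H H
0 0 0 2 H H
0 0 0 2 H H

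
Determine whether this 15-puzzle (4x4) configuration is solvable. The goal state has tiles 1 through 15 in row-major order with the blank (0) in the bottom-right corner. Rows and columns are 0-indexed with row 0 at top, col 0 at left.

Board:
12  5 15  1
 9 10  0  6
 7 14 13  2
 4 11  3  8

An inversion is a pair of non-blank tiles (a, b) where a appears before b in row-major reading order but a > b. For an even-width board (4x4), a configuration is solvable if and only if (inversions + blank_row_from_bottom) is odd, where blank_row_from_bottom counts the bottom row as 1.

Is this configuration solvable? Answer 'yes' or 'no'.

Answer: no

Derivation:
Inversions: 59
Blank is in row 1 (0-indexed from top), which is row 3 counting from the bottom (bottom = 1).
59 + 3 = 62, which is even, so the puzzle is not solvable.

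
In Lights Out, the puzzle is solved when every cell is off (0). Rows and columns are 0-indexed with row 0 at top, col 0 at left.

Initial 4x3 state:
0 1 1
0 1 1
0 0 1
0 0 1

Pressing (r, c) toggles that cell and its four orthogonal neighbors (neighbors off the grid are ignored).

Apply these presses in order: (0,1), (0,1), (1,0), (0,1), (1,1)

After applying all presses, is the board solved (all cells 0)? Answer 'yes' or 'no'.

After press 1 at (0,1):
1 0 0
0 0 1
0 0 1
0 0 1

After press 2 at (0,1):
0 1 1
0 1 1
0 0 1
0 0 1

After press 3 at (1,0):
1 1 1
1 0 1
1 0 1
0 0 1

After press 4 at (0,1):
0 0 0
1 1 1
1 0 1
0 0 1

After press 5 at (1,1):
0 1 0
0 0 0
1 1 1
0 0 1

Lights still on: 5

Answer: no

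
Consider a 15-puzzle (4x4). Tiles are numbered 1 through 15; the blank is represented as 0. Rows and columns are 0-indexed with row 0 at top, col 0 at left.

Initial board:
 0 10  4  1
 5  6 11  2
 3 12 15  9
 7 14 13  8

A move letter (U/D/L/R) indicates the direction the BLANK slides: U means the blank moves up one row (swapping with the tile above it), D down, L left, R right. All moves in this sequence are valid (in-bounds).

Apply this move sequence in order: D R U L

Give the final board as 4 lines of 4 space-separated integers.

After move 1 (D):
 5 10  4  1
 0  6 11  2
 3 12 15  9
 7 14 13  8

After move 2 (R):
 5 10  4  1
 6  0 11  2
 3 12 15  9
 7 14 13  8

After move 3 (U):
 5  0  4  1
 6 10 11  2
 3 12 15  9
 7 14 13  8

After move 4 (L):
 0  5  4  1
 6 10 11  2
 3 12 15  9
 7 14 13  8

Answer:  0  5  4  1
 6 10 11  2
 3 12 15  9
 7 14 13  8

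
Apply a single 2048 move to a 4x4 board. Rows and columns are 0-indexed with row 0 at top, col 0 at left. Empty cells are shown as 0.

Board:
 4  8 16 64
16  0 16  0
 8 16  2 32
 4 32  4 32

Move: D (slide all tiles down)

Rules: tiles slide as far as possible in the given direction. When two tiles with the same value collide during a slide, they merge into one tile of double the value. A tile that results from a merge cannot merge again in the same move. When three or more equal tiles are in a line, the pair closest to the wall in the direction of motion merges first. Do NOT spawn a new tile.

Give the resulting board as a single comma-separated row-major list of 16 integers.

Answer: 4, 0, 0, 0, 16, 8, 32, 0, 8, 16, 2, 64, 4, 32, 4, 64

Derivation:
Slide down:
col 0: [4, 16, 8, 4] -> [4, 16, 8, 4]
col 1: [8, 0, 16, 32] -> [0, 8, 16, 32]
col 2: [16, 16, 2, 4] -> [0, 32, 2, 4]
col 3: [64, 0, 32, 32] -> [0, 0, 64, 64]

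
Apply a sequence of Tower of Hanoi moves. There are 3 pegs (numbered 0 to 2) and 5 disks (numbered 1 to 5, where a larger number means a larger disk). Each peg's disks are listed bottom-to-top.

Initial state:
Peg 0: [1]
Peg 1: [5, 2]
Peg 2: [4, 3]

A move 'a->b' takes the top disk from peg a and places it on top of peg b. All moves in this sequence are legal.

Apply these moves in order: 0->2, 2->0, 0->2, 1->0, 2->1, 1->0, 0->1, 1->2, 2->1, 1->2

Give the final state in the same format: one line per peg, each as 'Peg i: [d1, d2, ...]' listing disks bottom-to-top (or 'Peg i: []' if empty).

Answer: Peg 0: [2]
Peg 1: [5]
Peg 2: [4, 3, 1]

Derivation:
After move 1 (0->2):
Peg 0: []
Peg 1: [5, 2]
Peg 2: [4, 3, 1]

After move 2 (2->0):
Peg 0: [1]
Peg 1: [5, 2]
Peg 2: [4, 3]

After move 3 (0->2):
Peg 0: []
Peg 1: [5, 2]
Peg 2: [4, 3, 1]

After move 4 (1->0):
Peg 0: [2]
Peg 1: [5]
Peg 2: [4, 3, 1]

After move 5 (2->1):
Peg 0: [2]
Peg 1: [5, 1]
Peg 2: [4, 3]

After move 6 (1->0):
Peg 0: [2, 1]
Peg 1: [5]
Peg 2: [4, 3]

After move 7 (0->1):
Peg 0: [2]
Peg 1: [5, 1]
Peg 2: [4, 3]

After move 8 (1->2):
Peg 0: [2]
Peg 1: [5]
Peg 2: [4, 3, 1]

After move 9 (2->1):
Peg 0: [2]
Peg 1: [5, 1]
Peg 2: [4, 3]

After move 10 (1->2):
Peg 0: [2]
Peg 1: [5]
Peg 2: [4, 3, 1]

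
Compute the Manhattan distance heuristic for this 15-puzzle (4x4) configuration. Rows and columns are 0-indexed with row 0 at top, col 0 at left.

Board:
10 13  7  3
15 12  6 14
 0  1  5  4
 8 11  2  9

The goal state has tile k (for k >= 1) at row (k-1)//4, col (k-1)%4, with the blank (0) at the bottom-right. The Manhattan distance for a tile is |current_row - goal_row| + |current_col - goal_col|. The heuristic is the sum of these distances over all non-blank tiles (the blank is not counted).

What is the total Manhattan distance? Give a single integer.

Answer: 44

Derivation:
Tile 10: at (0,0), goal (2,1), distance |0-2|+|0-1| = 3
Tile 13: at (0,1), goal (3,0), distance |0-3|+|1-0| = 4
Tile 7: at (0,2), goal (1,2), distance |0-1|+|2-2| = 1
Tile 3: at (0,3), goal (0,2), distance |0-0|+|3-2| = 1
Tile 15: at (1,0), goal (3,2), distance |1-3|+|0-2| = 4
Tile 12: at (1,1), goal (2,3), distance |1-2|+|1-3| = 3
Tile 6: at (1,2), goal (1,1), distance |1-1|+|2-1| = 1
Tile 14: at (1,3), goal (3,1), distance |1-3|+|3-1| = 4
Tile 1: at (2,1), goal (0,0), distance |2-0|+|1-0| = 3
Tile 5: at (2,2), goal (1,0), distance |2-1|+|2-0| = 3
Tile 4: at (2,3), goal (0,3), distance |2-0|+|3-3| = 2
Tile 8: at (3,0), goal (1,3), distance |3-1|+|0-3| = 5
Tile 11: at (3,1), goal (2,2), distance |3-2|+|1-2| = 2
Tile 2: at (3,2), goal (0,1), distance |3-0|+|2-1| = 4
Tile 9: at (3,3), goal (2,0), distance |3-2|+|3-0| = 4
Sum: 3 + 4 + 1 + 1 + 4 + 3 + 1 + 4 + 3 + 3 + 2 + 5 + 2 + 4 + 4 = 44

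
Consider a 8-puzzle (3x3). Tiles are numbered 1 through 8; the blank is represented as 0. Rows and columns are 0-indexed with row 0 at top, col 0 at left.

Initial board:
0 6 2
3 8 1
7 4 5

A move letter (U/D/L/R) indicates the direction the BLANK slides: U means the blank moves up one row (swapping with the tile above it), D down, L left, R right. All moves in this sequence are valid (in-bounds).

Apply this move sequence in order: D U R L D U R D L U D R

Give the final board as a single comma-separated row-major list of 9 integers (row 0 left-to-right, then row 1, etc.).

After move 1 (D):
3 6 2
0 8 1
7 4 5

After move 2 (U):
0 6 2
3 8 1
7 4 5

After move 3 (R):
6 0 2
3 8 1
7 4 5

After move 4 (L):
0 6 2
3 8 1
7 4 5

After move 5 (D):
3 6 2
0 8 1
7 4 5

After move 6 (U):
0 6 2
3 8 1
7 4 5

After move 7 (R):
6 0 2
3 8 1
7 4 5

After move 8 (D):
6 8 2
3 0 1
7 4 5

After move 9 (L):
6 8 2
0 3 1
7 4 5

After move 10 (U):
0 8 2
6 3 1
7 4 5

After move 11 (D):
6 8 2
0 3 1
7 4 5

After move 12 (R):
6 8 2
3 0 1
7 4 5

Answer: 6, 8, 2, 3, 0, 1, 7, 4, 5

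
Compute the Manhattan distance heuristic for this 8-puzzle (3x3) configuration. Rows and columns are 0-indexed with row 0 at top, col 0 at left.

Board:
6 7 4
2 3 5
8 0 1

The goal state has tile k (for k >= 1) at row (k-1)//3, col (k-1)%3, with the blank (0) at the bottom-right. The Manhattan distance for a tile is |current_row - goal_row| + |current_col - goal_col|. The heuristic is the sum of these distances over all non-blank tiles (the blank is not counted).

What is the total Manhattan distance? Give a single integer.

Answer: 19

Derivation:
Tile 6: at (0,0), goal (1,2), distance |0-1|+|0-2| = 3
Tile 7: at (0,1), goal (2,0), distance |0-2|+|1-0| = 3
Tile 4: at (0,2), goal (1,0), distance |0-1|+|2-0| = 3
Tile 2: at (1,0), goal (0,1), distance |1-0|+|0-1| = 2
Tile 3: at (1,1), goal (0,2), distance |1-0|+|1-2| = 2
Tile 5: at (1,2), goal (1,1), distance |1-1|+|2-1| = 1
Tile 8: at (2,0), goal (2,1), distance |2-2|+|0-1| = 1
Tile 1: at (2,2), goal (0,0), distance |2-0|+|2-0| = 4
Sum: 3 + 3 + 3 + 2 + 2 + 1 + 1 + 4 = 19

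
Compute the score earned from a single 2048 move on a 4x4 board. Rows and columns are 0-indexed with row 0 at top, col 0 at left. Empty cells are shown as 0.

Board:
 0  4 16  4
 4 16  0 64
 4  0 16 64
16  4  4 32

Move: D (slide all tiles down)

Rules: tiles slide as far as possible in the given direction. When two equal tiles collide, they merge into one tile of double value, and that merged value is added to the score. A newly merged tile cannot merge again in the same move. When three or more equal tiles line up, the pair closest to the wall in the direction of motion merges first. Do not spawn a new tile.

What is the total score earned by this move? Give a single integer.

Answer: 168

Derivation:
Slide down:
col 0: [0, 4, 4, 16] -> [0, 0, 8, 16]  score +8 (running 8)
col 1: [4, 16, 0, 4] -> [0, 4, 16, 4]  score +0 (running 8)
col 2: [16, 0, 16, 4] -> [0, 0, 32, 4]  score +32 (running 40)
col 3: [4, 64, 64, 32] -> [0, 4, 128, 32]  score +128 (running 168)
Board after move:
  0   0   0   0
  0   4   0   4
  8  16  32 128
 16   4   4  32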